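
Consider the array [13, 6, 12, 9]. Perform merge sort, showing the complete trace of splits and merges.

Merge sort trace:

Split: [13, 6, 12, 9] -> [13, 6] and [12, 9]
  Split: [13, 6] -> [13] and [6]
  Merge: [13] + [6] -> [6, 13]
  Split: [12, 9] -> [12] and [9]
  Merge: [12] + [9] -> [9, 12]
Merge: [6, 13] + [9, 12] -> [6, 9, 12, 13]

Final sorted array: [6, 9, 12, 13]

The merge sort proceeds by recursively splitting the array and merging sorted halves.
After all merges, the sorted array is [6, 9, 12, 13].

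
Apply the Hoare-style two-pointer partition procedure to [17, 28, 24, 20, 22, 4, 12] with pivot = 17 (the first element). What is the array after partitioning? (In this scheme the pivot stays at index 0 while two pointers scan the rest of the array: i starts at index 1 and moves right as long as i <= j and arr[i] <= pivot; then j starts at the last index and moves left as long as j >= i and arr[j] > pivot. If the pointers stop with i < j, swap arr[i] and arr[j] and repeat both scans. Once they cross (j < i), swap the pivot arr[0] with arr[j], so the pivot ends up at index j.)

Hoare-style two-pointer partition with pivot = 17:

Initial array: [17, 28, 24, 20, 22, 4, 12]

Pointers start at i = 1, j = 6.
i stops at index 1 (arr[1]=28 > 17), j stops at index 6 (arr[6]=12 <= 17): swap arr[1] and arr[6], array becomes [17, 12, 24, 20, 22, 4, 28]
i stops at index 2 (arr[2]=24 > 17), j stops at index 5 (arr[5]=4 <= 17): swap arr[2] and arr[5], array becomes [17, 12, 4, 20, 22, 24, 28]
i ends at 3, j ends at 2: the pointers have crossed (j < i), so scanning stops.

Swap pivot arr[0] with arr[2] to place pivot at position 2: [4, 12, 17, 20, 22, 24, 28]
Pivot position: 2

After partitioning with pivot 17, the array becomes [4, 12, 17, 20, 22, 24, 28]. The pivot is placed at index 2. All elements to the left of the pivot are <= 17, and all elements to the right are > 17.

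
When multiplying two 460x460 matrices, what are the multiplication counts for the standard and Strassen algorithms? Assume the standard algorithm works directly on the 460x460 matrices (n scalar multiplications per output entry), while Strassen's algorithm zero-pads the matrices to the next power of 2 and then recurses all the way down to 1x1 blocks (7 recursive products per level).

Matrix multiplication for 460x460 matrices:

Strassen's algorithm requires power-of-2 dimensions. Pad 460x460 to 512x512 (next power of 2).

Standard algorithm: 460^3 = 97336000 multiplications
Strassen's algorithm: 7^(log2(512)) = 7^9 = 40353607 multiplications
Savings: 97336000 - 40353607 = 56982393 multiplications

Standard: 97336000 multiplications (460^3). Strassen: 40353607 multiplications (7^9, after padding to 512x512). Strassen reduces 8 recursive multiplications to 7 at each level.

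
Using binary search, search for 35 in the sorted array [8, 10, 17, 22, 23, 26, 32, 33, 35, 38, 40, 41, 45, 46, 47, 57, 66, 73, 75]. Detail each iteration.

Binary search for 35 in [8, 10, 17, 22, 23, 26, 32, 33, 35, 38, 40, 41, 45, 46, 47, 57, 66, 73, 75]:

lo=0, hi=18, mid=9, arr[mid]=38 -> 38 > 35, search left half
lo=0, hi=8, mid=4, arr[mid]=23 -> 23 < 35, search right half
lo=5, hi=8, mid=6, arr[mid]=32 -> 32 < 35, search right half
lo=7, hi=8, mid=7, arr[mid]=33 -> 33 < 35, search right half
lo=8, hi=8, mid=8, arr[mid]=35 -> Found target at index 8!

Binary search finds 35 at index 8 after 5 comparisons. The search repeatedly halves the search space by comparing with the middle element.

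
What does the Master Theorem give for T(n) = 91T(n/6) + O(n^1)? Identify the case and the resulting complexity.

Master Theorem for T(n) = 91T(n/6) + O(n^1):

a = 91, b = 6, c = 1
log_b(a) = log_6(91) = 2.5176

Case 1: c = 1 < log_6(91) = 2.5176
T(n) = O(n^(log_6 91))

For T(n) = 91T(n/6) + O(n^1): log_6(91) = 2.5176. This is Case 1 of the Master Theorem (c < log_b(a), work dominated by leaves), giving O(n^(log_6 91)).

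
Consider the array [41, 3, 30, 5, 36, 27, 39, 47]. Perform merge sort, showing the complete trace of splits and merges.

Merge sort trace:

Split: [41, 3, 30, 5, 36, 27, 39, 47] -> [41, 3, 30, 5] and [36, 27, 39, 47]
  Split: [41, 3, 30, 5] -> [41, 3] and [30, 5]
    Split: [41, 3] -> [41] and [3]
    Merge: [41] + [3] -> [3, 41]
    Split: [30, 5] -> [30] and [5]
    Merge: [30] + [5] -> [5, 30]
  Merge: [3, 41] + [5, 30] -> [3, 5, 30, 41]
  Split: [36, 27, 39, 47] -> [36, 27] and [39, 47]
    Split: [36, 27] -> [36] and [27]
    Merge: [36] + [27] -> [27, 36]
    Split: [39, 47] -> [39] and [47]
    Merge: [39] + [47] -> [39, 47]
  Merge: [27, 36] + [39, 47] -> [27, 36, 39, 47]
Merge: [3, 5, 30, 41] + [27, 36, 39, 47] -> [3, 5, 27, 30, 36, 39, 41, 47]

Final sorted array: [3, 5, 27, 30, 36, 39, 41, 47]

The merge sort proceeds by recursively splitting the array and merging sorted halves.
After all merges, the sorted array is [3, 5, 27, 30, 36, 39, 41, 47].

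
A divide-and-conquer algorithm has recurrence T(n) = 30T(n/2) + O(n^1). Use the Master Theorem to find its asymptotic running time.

Master Theorem for T(n) = 30T(n/2) + O(n^1):

a = 30, b = 2, c = 1
log_b(a) = log_2(30) = 4.9069

Case 1: c = 1 < log_2(30) = 4.9069
T(n) = O(n^(log_2 30))

For T(n) = 30T(n/2) + O(n^1): log_2(30) = 4.9069. This is Case 1 of the Master Theorem (c < log_b(a), work dominated by leaves), giving O(n^(log_2 30)).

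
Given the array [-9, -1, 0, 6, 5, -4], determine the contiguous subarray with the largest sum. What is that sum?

Using Kadane's algorithm on [-9, -1, 0, 6, 5, -4]:

Scanning through the array:
Position 1 (value -1): max_ending_here = -1, max_so_far = -1
Position 2 (value 0): max_ending_here = 0, max_so_far = 0
Position 3 (value 6): max_ending_here = 6, max_so_far = 6
Position 4 (value 5): max_ending_here = 11, max_so_far = 11
Position 5 (value -4): max_ending_here = 7, max_so_far = 11

Maximum subarray: [0, 6, 5]
Maximum sum: 11

The maximum subarray is [0, 6, 5] with sum 11. This subarray runs from index 2 to index 4.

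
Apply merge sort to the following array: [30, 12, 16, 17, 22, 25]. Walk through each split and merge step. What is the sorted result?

Merge sort trace:

Split: [30, 12, 16, 17, 22, 25] -> [30, 12, 16] and [17, 22, 25]
  Split: [30, 12, 16] -> [30] and [12, 16]
    Split: [12, 16] -> [12] and [16]
    Merge: [12] + [16] -> [12, 16]
  Merge: [30] + [12, 16] -> [12, 16, 30]
  Split: [17, 22, 25] -> [17] and [22, 25]
    Split: [22, 25] -> [22] and [25]
    Merge: [22] + [25] -> [22, 25]
  Merge: [17] + [22, 25] -> [17, 22, 25]
Merge: [12, 16, 30] + [17, 22, 25] -> [12, 16, 17, 22, 25, 30]

Final sorted array: [12, 16, 17, 22, 25, 30]

The merge sort proceeds by recursively splitting the array and merging sorted halves.
After all merges, the sorted array is [12, 16, 17, 22, 25, 30].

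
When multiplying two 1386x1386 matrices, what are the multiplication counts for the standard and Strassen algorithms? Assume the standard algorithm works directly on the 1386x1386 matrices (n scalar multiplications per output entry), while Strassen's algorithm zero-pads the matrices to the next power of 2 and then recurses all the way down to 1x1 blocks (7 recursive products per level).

Matrix multiplication for 1386x1386 matrices:

Strassen's algorithm requires power-of-2 dimensions. Pad 1386x1386 to 2048x2048 (next power of 2).

Standard algorithm: 1386^3 = 2662500456 multiplications
Strassen's algorithm: 7^(log2(2048)) = 7^11 = 1977326743 multiplications
Savings: 2662500456 - 1977326743 = 685173713 multiplications

Standard: 2662500456 multiplications (1386^3). Strassen: 1977326743 multiplications (7^11, after padding to 2048x2048). Strassen reduces 8 recursive multiplications to 7 at each level.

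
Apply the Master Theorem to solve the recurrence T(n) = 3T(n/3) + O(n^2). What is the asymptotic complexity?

Master Theorem for T(n) = 3T(n/3) + O(n^2):

a = 3, b = 3, c = 2
log_b(a) = log_3(3) = 1.0000

Case 3: c = 2 > log_3(3) = 1.0000
T(n) = O(n^2) = O(n^2)

For T(n) = 3T(n/3) + O(n^2): log_3(3) = 1.0000. This is Case 3 of the Master Theorem (c > log_b(a), work dominated by root), giving O(n^2).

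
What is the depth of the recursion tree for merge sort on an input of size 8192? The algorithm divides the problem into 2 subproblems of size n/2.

For divide and conquer with division factor 2:

Problem sizes at each level:
Level 0: 8192
Level 1: 4096
Level 2: 2048
Level 3: 1024
Level 4: 512
Level 5: 256
Level 6: 128
Level 7: 64
Level 8: 32
Level 9: 16
Level 10: 8
Level 11: 4
Level 12: 2
Level 13: 1

The root is level 0 and the size-1 base case is level 13 (the tree spans levels 0 through 13, i.e. 14 levels counting the root), so the depth is the number of divisions: log_2(8192) = 13

The recursion tree depth is log_2(8192) = 13. At each level, the problem size is divided by 2, so it takes 13 divisions to reduce to a base case of size 1. The algorithm makes 2 recursive calls at each level.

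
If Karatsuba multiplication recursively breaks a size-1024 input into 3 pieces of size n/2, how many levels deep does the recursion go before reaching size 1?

For divide and conquer with division factor 2:

Problem sizes at each level:
Level 0: 1024
Level 1: 512
Level 2: 256
Level 3: 128
Level 4: 64
Level 5: 32
Level 6: 16
Level 7: 8
Level 8: 4
Level 9: 2
Level 10: 1

The root is level 0 and the size-1 base case is level 10 (the tree spans levels 0 through 10, i.e. 11 levels counting the root), so the depth is the number of divisions: log_2(1024) = 10

The recursion tree depth is log_2(1024) = 10. At each level, the problem size is divided by 2, so it takes 10 divisions to reduce to a base case of size 1. The algorithm makes 3 recursive calls at each level.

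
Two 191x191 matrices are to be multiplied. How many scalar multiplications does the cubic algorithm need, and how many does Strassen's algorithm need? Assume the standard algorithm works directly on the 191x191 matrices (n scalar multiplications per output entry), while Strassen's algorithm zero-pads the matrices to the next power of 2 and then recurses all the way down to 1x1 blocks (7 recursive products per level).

Matrix multiplication for 191x191 matrices:

Strassen's algorithm requires power-of-2 dimensions. Pad 191x191 to 256x256 (next power of 2).

Standard algorithm: 191^3 = 6967871 multiplications
Strassen's algorithm: 7^(log2(256)) = 7^8 = 5764801 multiplications
Savings: 6967871 - 5764801 = 1203070 multiplications

Standard: 6967871 multiplications (191^3). Strassen: 5764801 multiplications (7^8, after padding to 256x256). Strassen reduces 8 recursive multiplications to 7 at each level.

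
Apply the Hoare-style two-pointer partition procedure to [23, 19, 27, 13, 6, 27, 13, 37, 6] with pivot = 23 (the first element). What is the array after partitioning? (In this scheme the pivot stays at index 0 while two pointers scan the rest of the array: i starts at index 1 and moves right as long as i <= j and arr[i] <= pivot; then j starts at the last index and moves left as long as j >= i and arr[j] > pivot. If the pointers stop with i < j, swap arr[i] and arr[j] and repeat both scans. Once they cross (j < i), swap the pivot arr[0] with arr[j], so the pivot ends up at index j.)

Hoare-style two-pointer partition with pivot = 23:

Initial array: [23, 19, 27, 13, 6, 27, 13, 37, 6]

Pointers start at i = 1, j = 8.
i stops at index 2 (arr[2]=27 > 23), j stops at index 8 (arr[8]=6 <= 23): swap arr[2] and arr[8], array becomes [23, 19, 6, 13, 6, 27, 13, 37, 27]
i stops at index 5 (arr[5]=27 > 23), j stops at index 6 (arr[6]=13 <= 23): swap arr[5] and arr[6], array becomes [23, 19, 6, 13, 6, 13, 27, 37, 27]
i ends at 6, j ends at 5: the pointers have crossed (j < i), so scanning stops.

Swap pivot arr[0] with arr[5] to place pivot at position 5: [13, 19, 6, 13, 6, 23, 27, 37, 27]
Pivot position: 5

After partitioning with pivot 23, the array becomes [13, 19, 6, 13, 6, 23, 27, 37, 27]. The pivot is placed at index 5. All elements to the left of the pivot are <= 23, and all elements to the right are > 23.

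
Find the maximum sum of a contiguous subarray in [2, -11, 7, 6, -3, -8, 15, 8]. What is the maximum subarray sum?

Using Kadane's algorithm on [2, -11, 7, 6, -3, -8, 15, 8]:

Scanning through the array:
Position 1 (value -11): max_ending_here = -9, max_so_far = 2
Position 2 (value 7): max_ending_here = 7, max_so_far = 7
Position 3 (value 6): max_ending_here = 13, max_so_far = 13
Position 4 (value -3): max_ending_here = 10, max_so_far = 13
Position 5 (value -8): max_ending_here = 2, max_so_far = 13
Position 6 (value 15): max_ending_here = 17, max_so_far = 17
Position 7 (value 8): max_ending_here = 25, max_so_far = 25

Maximum subarray: [7, 6, -3, -8, 15, 8]
Maximum sum: 25

The maximum subarray is [7, 6, -3, -8, 15, 8] with sum 25. This subarray runs from index 2 to index 7.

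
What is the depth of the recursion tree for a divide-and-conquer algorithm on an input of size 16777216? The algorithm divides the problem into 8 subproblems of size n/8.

For divide and conquer with division factor 8:

Problem sizes at each level:
Level 0: 16777216
Level 1: 2097152
Level 2: 262144
Level 3: 32768
Level 4: 4096
Level 5: 512
Level 6: 64
Level 7: 8
Level 8: 1

The root is level 0 and the size-1 base case is level 8 (the tree spans levels 0 through 8, i.e. 9 levels counting the root), so the depth is the number of divisions: log_8(16777216) = 8

The recursion tree depth is log_8(16777216) = 8. At each level, the problem size is divided by 8, so it takes 8 divisions to reduce to a base case of size 1. The algorithm makes 8 recursive calls at each level.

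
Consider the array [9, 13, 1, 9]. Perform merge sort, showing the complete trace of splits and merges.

Merge sort trace:

Split: [9, 13, 1, 9] -> [9, 13] and [1, 9]
  Split: [9, 13] -> [9] and [13]
  Merge: [9] + [13] -> [9, 13]
  Split: [1, 9] -> [1] and [9]
  Merge: [1] + [9] -> [1, 9]
Merge: [9, 13] + [1, 9] -> [1, 9, 9, 13]

Final sorted array: [1, 9, 9, 13]

The merge sort proceeds by recursively splitting the array and merging sorted halves.
After all merges, the sorted array is [1, 9, 9, 13].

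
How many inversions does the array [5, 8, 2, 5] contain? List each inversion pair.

Finding inversions in [5, 8, 2, 5]:

(0, 2): arr[0]=5 > arr[2]=2
(1, 2): arr[1]=8 > arr[2]=2
(1, 3): arr[1]=8 > arr[3]=5

Total inversions: 3

The array has 3 inversion(s): (0,2), (1,2), (1,3). Each pair (i,j) satisfies i < j and arr[i] > arr[j].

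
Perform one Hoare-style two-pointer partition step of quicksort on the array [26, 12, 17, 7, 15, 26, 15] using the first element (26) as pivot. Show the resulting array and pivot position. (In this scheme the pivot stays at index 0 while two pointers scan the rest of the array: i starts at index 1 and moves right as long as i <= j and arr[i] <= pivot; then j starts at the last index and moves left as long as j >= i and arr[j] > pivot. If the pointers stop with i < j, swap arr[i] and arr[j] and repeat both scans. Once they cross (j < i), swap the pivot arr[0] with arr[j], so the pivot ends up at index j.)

Hoare-style two-pointer partition with pivot = 26:

Initial array: [26, 12, 17, 7, 15, 26, 15]

Pointers start at i = 1, j = 6.
i ends at 7, j ends at 6: the pointers have crossed (j < i), so scanning stops.

Swap pivot arr[0] with arr[6] to place pivot at position 6: [15, 12, 17, 7, 15, 26, 26]
Pivot position: 6

After partitioning with pivot 26, the array becomes [15, 12, 17, 7, 15, 26, 26]. The pivot is placed at index 6. All elements to the left of the pivot are <= 26, and all elements to the right are > 26.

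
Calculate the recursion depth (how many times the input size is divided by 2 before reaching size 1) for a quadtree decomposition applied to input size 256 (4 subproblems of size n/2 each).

For divide and conquer with division factor 2:

Problem sizes at each level:
Level 0: 256
Level 1: 128
Level 2: 64
Level 3: 32
Level 4: 16
Level 5: 8
Level 6: 4
Level 7: 2
Level 8: 1

The root is level 0 and the size-1 base case is level 8 (the tree spans levels 0 through 8, i.e. 9 levels counting the root), so the depth is the number of divisions: log_2(256) = 8

The recursion tree depth is log_2(256) = 8. At each level, the problem size is divided by 2, so it takes 8 divisions to reduce to a base case of size 1. The algorithm makes 4 recursive calls at each level.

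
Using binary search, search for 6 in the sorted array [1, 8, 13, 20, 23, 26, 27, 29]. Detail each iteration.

Binary search for 6 in [1, 8, 13, 20, 23, 26, 27, 29]:

lo=0, hi=7, mid=3, arr[mid]=20 -> 20 > 6, search left half
lo=0, hi=2, mid=1, arr[mid]=8 -> 8 > 6, search left half
lo=0, hi=0, mid=0, arr[mid]=1 -> 1 < 6, search right half
lo=1 > hi=0, target 6 not found

Binary search determines that 6 is not in the array after 3 comparisons. The search space was exhausted without finding the target.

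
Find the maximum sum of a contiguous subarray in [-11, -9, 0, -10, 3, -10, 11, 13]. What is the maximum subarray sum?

Using Kadane's algorithm on [-11, -9, 0, -10, 3, -10, 11, 13]:

Scanning through the array:
Position 1 (value -9): max_ending_here = -9, max_so_far = -9
Position 2 (value 0): max_ending_here = 0, max_so_far = 0
Position 3 (value -10): max_ending_here = -10, max_so_far = 0
Position 4 (value 3): max_ending_here = 3, max_so_far = 3
Position 5 (value -10): max_ending_here = -7, max_so_far = 3
Position 6 (value 11): max_ending_here = 11, max_so_far = 11
Position 7 (value 13): max_ending_here = 24, max_so_far = 24

Maximum subarray: [11, 13]
Maximum sum: 24

The maximum subarray is [11, 13] with sum 24. This subarray runs from index 6 to index 7.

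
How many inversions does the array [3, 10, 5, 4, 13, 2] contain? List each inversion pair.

Finding inversions in [3, 10, 5, 4, 13, 2]:

(0, 5): arr[0]=3 > arr[5]=2
(1, 2): arr[1]=10 > arr[2]=5
(1, 3): arr[1]=10 > arr[3]=4
(1, 5): arr[1]=10 > arr[5]=2
(2, 3): arr[2]=5 > arr[3]=4
(2, 5): arr[2]=5 > arr[5]=2
(3, 5): arr[3]=4 > arr[5]=2
(4, 5): arr[4]=13 > arr[5]=2

Total inversions: 8

The array has 8 inversion(s): (0,5), (1,2), (1,3), (1,5), (2,3), (2,5), (3,5), (4,5). Each pair (i,j) satisfies i < j and arr[i] > arr[j].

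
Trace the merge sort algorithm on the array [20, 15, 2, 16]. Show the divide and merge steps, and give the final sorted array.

Merge sort trace:

Split: [20, 15, 2, 16] -> [20, 15] and [2, 16]
  Split: [20, 15] -> [20] and [15]
  Merge: [20] + [15] -> [15, 20]
  Split: [2, 16] -> [2] and [16]
  Merge: [2] + [16] -> [2, 16]
Merge: [15, 20] + [2, 16] -> [2, 15, 16, 20]

Final sorted array: [2, 15, 16, 20]

The merge sort proceeds by recursively splitting the array and merging sorted halves.
After all merges, the sorted array is [2, 15, 16, 20].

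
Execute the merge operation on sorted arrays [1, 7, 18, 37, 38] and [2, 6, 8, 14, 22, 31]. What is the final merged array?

Merging process:

Compare 1 vs 2: take 1 from left. Merged: [1]
Compare 7 vs 2: take 2 from right. Merged: [1, 2]
Compare 7 vs 6: take 6 from right. Merged: [1, 2, 6]
Compare 7 vs 8: take 7 from left. Merged: [1, 2, 6, 7]
Compare 18 vs 8: take 8 from right. Merged: [1, 2, 6, 7, 8]
Compare 18 vs 14: take 14 from right. Merged: [1, 2, 6, 7, 8, 14]
Compare 18 vs 22: take 18 from left. Merged: [1, 2, 6, 7, 8, 14, 18]
Compare 37 vs 22: take 22 from right. Merged: [1, 2, 6, 7, 8, 14, 18, 22]
Compare 37 vs 31: take 31 from right. Merged: [1, 2, 6, 7, 8, 14, 18, 22, 31]
Append remaining from left: [37, 38]. Merged: [1, 2, 6, 7, 8, 14, 18, 22, 31, 37, 38]

Final merged array: [1, 2, 6, 7, 8, 14, 18, 22, 31, 37, 38]
Total comparisons: 9

The merged array is [1, 2, 6, 7, 8, 14, 18, 22, 31, 37, 38], requiring 9 comparisons. The merge step runs in O(n) time where n is the total number of elements.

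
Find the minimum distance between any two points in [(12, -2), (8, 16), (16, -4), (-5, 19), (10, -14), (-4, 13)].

Computing all pairwise distances among 6 points:

d((12, -2), (8, 16)) = 18.4391
d((12, -2), (16, -4)) = 4.4721 <-- minimum
d((12, -2), (-5, 19)) = 27.0185
d((12, -2), (10, -14)) = 12.1655
d((12, -2), (-4, 13)) = 21.9317
d((8, 16), (16, -4)) = 21.5407
d((8, 16), (-5, 19)) = 13.3417
d((8, 16), (10, -14)) = 30.0666
d((8, 16), (-4, 13)) = 12.3693
d((16, -4), (-5, 19)) = 31.1448
d((16, -4), (10, -14)) = 11.6619
d((16, -4), (-4, 13)) = 26.2488
d((-5, 19), (10, -14)) = 36.2491
d((-5, 19), (-4, 13)) = 6.0828
d((10, -14), (-4, 13)) = 30.4138

Closest pair: (12, -2) and (16, -4) with distance 4.4721

The closest pair is (12, -2) and (16, -4) with Euclidean distance 4.4721. For 6 points, brute-force pairwise comparison is shown above. For large n, the divide-and-conquer algorithm (sort by x, recurse on halves, check the dividing strip) achieves O(n log n).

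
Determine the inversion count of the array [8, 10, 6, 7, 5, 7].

Finding inversions in [8, 10, 6, 7, 5, 7]:

(0, 2): arr[0]=8 > arr[2]=6
(0, 3): arr[0]=8 > arr[3]=7
(0, 4): arr[0]=8 > arr[4]=5
(0, 5): arr[0]=8 > arr[5]=7
(1, 2): arr[1]=10 > arr[2]=6
(1, 3): arr[1]=10 > arr[3]=7
(1, 4): arr[1]=10 > arr[4]=5
(1, 5): arr[1]=10 > arr[5]=7
(2, 4): arr[2]=6 > arr[4]=5
(3, 4): arr[3]=7 > arr[4]=5

Total inversions: 10

The array has 10 inversion(s): (0,2), (0,3), (0,4), (0,5), (1,2), (1,3), (1,4), (1,5), (2,4), (3,4). Each pair (i,j) satisfies i < j and arr[i] > arr[j].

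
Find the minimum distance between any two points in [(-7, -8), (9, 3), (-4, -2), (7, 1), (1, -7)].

Computing all pairwise distances among 5 points:

d((-7, -8), (9, 3)) = 19.4165
d((-7, -8), (-4, -2)) = 6.7082
d((-7, -8), (7, 1)) = 16.6433
d((-7, -8), (1, -7)) = 8.0623
d((9, 3), (-4, -2)) = 13.9284
d((9, 3), (7, 1)) = 2.8284 <-- minimum
d((9, 3), (1, -7)) = 12.8062
d((-4, -2), (7, 1)) = 11.4018
d((-4, -2), (1, -7)) = 7.0711
d((7, 1), (1, -7)) = 10.0

Closest pair: (9, 3) and (7, 1) with distance 2.8284

The closest pair is (9, 3) and (7, 1) with Euclidean distance 2.8284. For 5 points, brute-force pairwise comparison is shown above. For large n, the divide-and-conquer algorithm (sort by x, recurse on halves, check the dividing strip) achieves O(n log n).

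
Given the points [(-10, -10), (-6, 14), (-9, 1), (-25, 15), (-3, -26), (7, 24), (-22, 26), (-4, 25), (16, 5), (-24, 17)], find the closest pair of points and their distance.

Computing all pairwise distances among 10 points:

d((-10, -10), (-6, 14)) = 24.3311
d((-10, -10), (-9, 1)) = 11.0454
d((-10, -10), (-25, 15)) = 29.1548
d((-10, -10), (-3, -26)) = 17.4642
d((-10, -10), (7, 24)) = 38.0132
d((-10, -10), (-22, 26)) = 37.9473
d((-10, -10), (-4, 25)) = 35.5106
d((-10, -10), (16, 5)) = 30.0167
d((-10, -10), (-24, 17)) = 30.4138
d((-6, 14), (-9, 1)) = 13.3417
d((-6, 14), (-25, 15)) = 19.0263
d((-6, 14), (-3, -26)) = 40.1123
d((-6, 14), (7, 24)) = 16.4012
d((-6, 14), (-22, 26)) = 20.0
d((-6, 14), (-4, 25)) = 11.1803
d((-6, 14), (16, 5)) = 23.7697
d((-6, 14), (-24, 17)) = 18.2483
d((-9, 1), (-25, 15)) = 21.2603
d((-9, 1), (-3, -26)) = 27.6586
d((-9, 1), (7, 24)) = 28.0179
d((-9, 1), (-22, 26)) = 28.178
d((-9, 1), (-4, 25)) = 24.5153
d((-9, 1), (16, 5)) = 25.318
d((-9, 1), (-24, 17)) = 21.9317
d((-25, 15), (-3, -26)) = 46.5296
d((-25, 15), (7, 24)) = 33.2415
d((-25, 15), (-22, 26)) = 11.4018
d((-25, 15), (-4, 25)) = 23.2594
d((-25, 15), (16, 5)) = 42.2019
d((-25, 15), (-24, 17)) = 2.2361 <-- minimum
d((-3, -26), (7, 24)) = 50.9902
d((-3, -26), (-22, 26)) = 55.3624
d((-3, -26), (-4, 25)) = 51.0098
d((-3, -26), (16, 5)) = 36.3593
d((-3, -26), (-24, 17)) = 47.8539
d((7, 24), (-22, 26)) = 29.0689
d((7, 24), (-4, 25)) = 11.0454
d((7, 24), (16, 5)) = 21.0238
d((7, 24), (-24, 17)) = 31.7805
d((-22, 26), (-4, 25)) = 18.0278
d((-22, 26), (16, 5)) = 43.4166
d((-22, 26), (-24, 17)) = 9.2195
d((-4, 25), (16, 5)) = 28.2843
d((-4, 25), (-24, 17)) = 21.5407
d((16, 5), (-24, 17)) = 41.7612

Closest pair: (-25, 15) and (-24, 17) with distance 2.2361

The closest pair is (-25, 15) and (-24, 17) with Euclidean distance 2.2361. For 10 points, brute-force pairwise comparison is shown above. For large n, the divide-and-conquer algorithm (sort by x, recurse on halves, check the dividing strip) achieves O(n log n).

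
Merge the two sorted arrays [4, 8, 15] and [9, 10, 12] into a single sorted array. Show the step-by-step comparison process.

Merging process:

Compare 4 vs 9: take 4 from left. Merged: [4]
Compare 8 vs 9: take 8 from left. Merged: [4, 8]
Compare 15 vs 9: take 9 from right. Merged: [4, 8, 9]
Compare 15 vs 10: take 10 from right. Merged: [4, 8, 9, 10]
Compare 15 vs 12: take 12 from right. Merged: [4, 8, 9, 10, 12]
Append remaining from left: [15]. Merged: [4, 8, 9, 10, 12, 15]

Final merged array: [4, 8, 9, 10, 12, 15]
Total comparisons: 5

The merged array is [4, 8, 9, 10, 12, 15], requiring 5 comparisons. The merge step runs in O(n) time where n is the total number of elements.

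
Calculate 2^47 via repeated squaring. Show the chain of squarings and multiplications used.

Computing 2^47 by squaring (build up from 2^1; each line after the first costs one multiplication):

2^1 = 2
2^2 = (2^1)^2 = 2^2 = 4
2^4 = (2^2)^2 = 4^2 = 16
2^5 = 2 * 2^4 = 2 * 16 = 32
2^10 = (2^5)^2 = 32^2 = 1024
2^11 = 2 * 2^10 = 2 * 1024 = 2048
2^22 = (2^11)^2 = 2048^2 = 4194304
2^23 = 2 * 2^22 = 2 * 4194304 = 8388608
2^46 = (2^23)^2 = 8388608^2 = 70368744177664
2^47 = 2 * 2^46 = 2 * 70368744177664 = 140737488355328

Result: 140737488355328
Multiplications needed: 9 (9 lines after 2^1)

2^47 = 140737488355328. Using exponentiation by squaring, this requires 9 multiplications. The key idea: if the exponent is even, square the half-power; if odd, multiply by the base once.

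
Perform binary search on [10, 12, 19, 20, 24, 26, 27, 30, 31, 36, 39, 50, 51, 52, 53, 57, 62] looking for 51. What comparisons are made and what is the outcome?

Binary search for 51 in [10, 12, 19, 20, 24, 26, 27, 30, 31, 36, 39, 50, 51, 52, 53, 57, 62]:

lo=0, hi=16, mid=8, arr[mid]=31 -> 31 < 51, search right half
lo=9, hi=16, mid=12, arr[mid]=51 -> Found target at index 12!

Binary search finds 51 at index 12 after 2 comparisons. The search repeatedly halves the search space by comparing with the middle element.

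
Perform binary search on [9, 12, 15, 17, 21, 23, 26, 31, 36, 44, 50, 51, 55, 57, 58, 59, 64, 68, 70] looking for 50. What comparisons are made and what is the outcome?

Binary search for 50 in [9, 12, 15, 17, 21, 23, 26, 31, 36, 44, 50, 51, 55, 57, 58, 59, 64, 68, 70]:

lo=0, hi=18, mid=9, arr[mid]=44 -> 44 < 50, search right half
lo=10, hi=18, mid=14, arr[mid]=58 -> 58 > 50, search left half
lo=10, hi=13, mid=11, arr[mid]=51 -> 51 > 50, search left half
lo=10, hi=10, mid=10, arr[mid]=50 -> Found target at index 10!

Binary search finds 50 at index 10 after 4 comparisons. The search repeatedly halves the search space by comparing with the middle element.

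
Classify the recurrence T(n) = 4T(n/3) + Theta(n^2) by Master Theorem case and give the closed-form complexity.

Master Theorem for T(n) = 4T(n/3) + O(n^2):

a = 4, b = 3, c = 2
log_b(a) = log_3(4) = 1.2619

Case 3: c = 2 > log_3(4) = 1.2619
T(n) = O(n^2) = O(n^2)

For T(n) = 4T(n/3) + O(n^2): log_3(4) = 1.2619. This is Case 3 of the Master Theorem (c > log_b(a), work dominated by root), giving O(n^2).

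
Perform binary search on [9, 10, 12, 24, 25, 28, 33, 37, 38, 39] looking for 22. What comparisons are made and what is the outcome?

Binary search for 22 in [9, 10, 12, 24, 25, 28, 33, 37, 38, 39]:

lo=0, hi=9, mid=4, arr[mid]=25 -> 25 > 22, search left half
lo=0, hi=3, mid=1, arr[mid]=10 -> 10 < 22, search right half
lo=2, hi=3, mid=2, arr[mid]=12 -> 12 < 22, search right half
lo=3, hi=3, mid=3, arr[mid]=24 -> 24 > 22, search left half
lo=3 > hi=2, target 22 not found

Binary search determines that 22 is not in the array after 4 comparisons. The search space was exhausted without finding the target.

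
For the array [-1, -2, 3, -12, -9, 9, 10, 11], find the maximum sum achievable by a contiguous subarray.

Using Kadane's algorithm on [-1, -2, 3, -12, -9, 9, 10, 11]:

Scanning through the array:
Position 1 (value -2): max_ending_here = -2, max_so_far = -1
Position 2 (value 3): max_ending_here = 3, max_so_far = 3
Position 3 (value -12): max_ending_here = -9, max_so_far = 3
Position 4 (value -9): max_ending_here = -9, max_so_far = 3
Position 5 (value 9): max_ending_here = 9, max_so_far = 9
Position 6 (value 10): max_ending_here = 19, max_so_far = 19
Position 7 (value 11): max_ending_here = 30, max_so_far = 30

Maximum subarray: [9, 10, 11]
Maximum sum: 30

The maximum subarray is [9, 10, 11] with sum 30. This subarray runs from index 5 to index 7.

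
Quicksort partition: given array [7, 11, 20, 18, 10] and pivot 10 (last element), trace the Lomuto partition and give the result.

Lomuto partition with pivot = 10:

Initial array: [7, 11, 20, 18, 10]

arr[0]=7 <= 10: swap with position 0, array becomes [7, 11, 20, 18, 10]
arr[1]=11 > 10: no swap
arr[2]=20 > 10: no swap
arr[3]=18 > 10: no swap

Place pivot at position 1: [7, 10, 20, 18, 11]
Pivot position: 1

After partitioning with pivot 10, the array becomes [7, 10, 20, 18, 11]. The pivot is placed at index 1. All elements to the left of the pivot are <= 10, and all elements to the right are > 10.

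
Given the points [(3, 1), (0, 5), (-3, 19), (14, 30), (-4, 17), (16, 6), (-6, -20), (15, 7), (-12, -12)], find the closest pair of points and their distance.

Computing all pairwise distances among 9 points:

d((3, 1), (0, 5)) = 5.0
d((3, 1), (-3, 19)) = 18.9737
d((3, 1), (14, 30)) = 31.0161
d((3, 1), (-4, 17)) = 17.4642
d((3, 1), (16, 6)) = 13.9284
d((3, 1), (-6, -20)) = 22.8473
d((3, 1), (15, 7)) = 13.4164
d((3, 1), (-12, -12)) = 19.8494
d((0, 5), (-3, 19)) = 14.3178
d((0, 5), (14, 30)) = 28.6531
d((0, 5), (-4, 17)) = 12.6491
d((0, 5), (16, 6)) = 16.0312
d((0, 5), (-6, -20)) = 25.7099
d((0, 5), (15, 7)) = 15.1327
d((0, 5), (-12, -12)) = 20.8087
d((-3, 19), (14, 30)) = 20.2485
d((-3, 19), (-4, 17)) = 2.2361
d((-3, 19), (16, 6)) = 23.0217
d((-3, 19), (-6, -20)) = 39.1152
d((-3, 19), (15, 7)) = 21.6333
d((-3, 19), (-12, -12)) = 32.28
d((14, 30), (-4, 17)) = 22.2036
d((14, 30), (16, 6)) = 24.0832
d((14, 30), (-6, -20)) = 53.8516
d((14, 30), (15, 7)) = 23.0217
d((14, 30), (-12, -12)) = 49.3964
d((-4, 17), (16, 6)) = 22.8254
d((-4, 17), (-6, -20)) = 37.054
d((-4, 17), (15, 7)) = 21.4709
d((-4, 17), (-12, -12)) = 30.0832
d((16, 6), (-6, -20)) = 34.0588
d((16, 6), (15, 7)) = 1.4142 <-- minimum
d((16, 6), (-12, -12)) = 33.2866
d((-6, -20), (15, 7)) = 34.2053
d((-6, -20), (-12, -12)) = 10.0
d((15, 7), (-12, -12)) = 33.0151

Closest pair: (16, 6) and (15, 7) with distance 1.4142

The closest pair is (16, 6) and (15, 7) with Euclidean distance 1.4142. For 9 points, brute-force pairwise comparison is shown above. For large n, the divide-and-conquer algorithm (sort by x, recurse on halves, check the dividing strip) achieves O(n log n).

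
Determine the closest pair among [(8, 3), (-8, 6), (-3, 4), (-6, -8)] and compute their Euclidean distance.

Computing all pairwise distances among 4 points:

d((8, 3), (-8, 6)) = 16.2788
d((8, 3), (-3, 4)) = 11.0454
d((8, 3), (-6, -8)) = 17.8045
d((-8, 6), (-3, 4)) = 5.3852 <-- minimum
d((-8, 6), (-6, -8)) = 14.1421
d((-3, 4), (-6, -8)) = 12.3693

Closest pair: (-8, 6) and (-3, 4) with distance 5.3852

The closest pair is (-8, 6) and (-3, 4) with Euclidean distance 5.3852. For 4 points, brute-force pairwise comparison is shown above. For large n, the divide-and-conquer algorithm (sort by x, recurse on halves, check the dividing strip) achieves O(n log n).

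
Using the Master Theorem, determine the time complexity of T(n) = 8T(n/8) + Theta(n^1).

Master Theorem for T(n) = 8T(n/8) + O(n^1):

a = 8, b = 8, c = 1
log_b(a) = log_8(8) = 1.0000

Case 2: c = 1 = log_8(8) = 1.0000
T(n) = O(n^1 log n) = O(n log n)

For T(n) = 8T(n/8) + O(n^1): log_8(8) = 1.0000. This is Case 2 of the Master Theorem (c = log_b(a), equal work at all levels), giving O(n log n).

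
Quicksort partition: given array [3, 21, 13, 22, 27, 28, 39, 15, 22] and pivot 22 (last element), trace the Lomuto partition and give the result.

Lomuto partition with pivot = 22:

Initial array: [3, 21, 13, 22, 27, 28, 39, 15, 22]

arr[0]=3 <= 22: swap with position 0, array becomes [3, 21, 13, 22, 27, 28, 39, 15, 22]
arr[1]=21 <= 22: swap with position 1, array becomes [3, 21, 13, 22, 27, 28, 39, 15, 22]
arr[2]=13 <= 22: swap with position 2, array becomes [3, 21, 13, 22, 27, 28, 39, 15, 22]
arr[3]=22 <= 22: swap with position 3, array becomes [3, 21, 13, 22, 27, 28, 39, 15, 22]
arr[4]=27 > 22: no swap
arr[5]=28 > 22: no swap
arr[6]=39 > 22: no swap
arr[7]=15 <= 22: swap with position 4, array becomes [3, 21, 13, 22, 15, 28, 39, 27, 22]

Place pivot at position 5: [3, 21, 13, 22, 15, 22, 39, 27, 28]
Pivot position: 5

After partitioning with pivot 22, the array becomes [3, 21, 13, 22, 15, 22, 39, 27, 28]. The pivot is placed at index 5. All elements to the left of the pivot are <= 22, and all elements to the right are > 22.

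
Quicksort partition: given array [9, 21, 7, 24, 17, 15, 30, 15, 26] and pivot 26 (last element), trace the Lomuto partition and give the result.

Lomuto partition with pivot = 26:

Initial array: [9, 21, 7, 24, 17, 15, 30, 15, 26]

arr[0]=9 <= 26: swap with position 0, array becomes [9, 21, 7, 24, 17, 15, 30, 15, 26]
arr[1]=21 <= 26: swap with position 1, array becomes [9, 21, 7, 24, 17, 15, 30, 15, 26]
arr[2]=7 <= 26: swap with position 2, array becomes [9, 21, 7, 24, 17, 15, 30, 15, 26]
arr[3]=24 <= 26: swap with position 3, array becomes [9, 21, 7, 24, 17, 15, 30, 15, 26]
arr[4]=17 <= 26: swap with position 4, array becomes [9, 21, 7, 24, 17, 15, 30, 15, 26]
arr[5]=15 <= 26: swap with position 5, array becomes [9, 21, 7, 24, 17, 15, 30, 15, 26]
arr[6]=30 > 26: no swap
arr[7]=15 <= 26: swap with position 6, array becomes [9, 21, 7, 24, 17, 15, 15, 30, 26]

Place pivot at position 7: [9, 21, 7, 24, 17, 15, 15, 26, 30]
Pivot position: 7

After partitioning with pivot 26, the array becomes [9, 21, 7, 24, 17, 15, 15, 26, 30]. The pivot is placed at index 7. All elements to the left of the pivot are <= 26, and all elements to the right are > 26.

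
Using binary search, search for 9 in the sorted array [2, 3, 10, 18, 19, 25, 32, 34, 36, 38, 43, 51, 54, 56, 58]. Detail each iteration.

Binary search for 9 in [2, 3, 10, 18, 19, 25, 32, 34, 36, 38, 43, 51, 54, 56, 58]:

lo=0, hi=14, mid=7, arr[mid]=34 -> 34 > 9, search left half
lo=0, hi=6, mid=3, arr[mid]=18 -> 18 > 9, search left half
lo=0, hi=2, mid=1, arr[mid]=3 -> 3 < 9, search right half
lo=2, hi=2, mid=2, arr[mid]=10 -> 10 > 9, search left half
lo=2 > hi=1, target 9 not found

Binary search determines that 9 is not in the array after 4 comparisons. The search space was exhausted without finding the target.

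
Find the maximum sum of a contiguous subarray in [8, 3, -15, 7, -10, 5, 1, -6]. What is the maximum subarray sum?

Using Kadane's algorithm on [8, 3, -15, 7, -10, 5, 1, -6]:

Scanning through the array:
Position 1 (value 3): max_ending_here = 11, max_so_far = 11
Position 2 (value -15): max_ending_here = -4, max_so_far = 11
Position 3 (value 7): max_ending_here = 7, max_so_far = 11
Position 4 (value -10): max_ending_here = -3, max_so_far = 11
Position 5 (value 5): max_ending_here = 5, max_so_far = 11
Position 6 (value 1): max_ending_here = 6, max_so_far = 11
Position 7 (value -6): max_ending_here = 0, max_so_far = 11

Maximum subarray: [8, 3]
Maximum sum: 11

The maximum subarray is [8, 3] with sum 11. This subarray runs from index 0 to index 1.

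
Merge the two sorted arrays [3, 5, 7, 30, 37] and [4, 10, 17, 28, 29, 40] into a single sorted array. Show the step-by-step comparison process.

Merging process:

Compare 3 vs 4: take 3 from left. Merged: [3]
Compare 5 vs 4: take 4 from right. Merged: [3, 4]
Compare 5 vs 10: take 5 from left. Merged: [3, 4, 5]
Compare 7 vs 10: take 7 from left. Merged: [3, 4, 5, 7]
Compare 30 vs 10: take 10 from right. Merged: [3, 4, 5, 7, 10]
Compare 30 vs 17: take 17 from right. Merged: [3, 4, 5, 7, 10, 17]
Compare 30 vs 28: take 28 from right. Merged: [3, 4, 5, 7, 10, 17, 28]
Compare 30 vs 29: take 29 from right. Merged: [3, 4, 5, 7, 10, 17, 28, 29]
Compare 30 vs 40: take 30 from left. Merged: [3, 4, 5, 7, 10, 17, 28, 29, 30]
Compare 37 vs 40: take 37 from left. Merged: [3, 4, 5, 7, 10, 17, 28, 29, 30, 37]
Append remaining from right: [40]. Merged: [3, 4, 5, 7, 10, 17, 28, 29, 30, 37, 40]

Final merged array: [3, 4, 5, 7, 10, 17, 28, 29, 30, 37, 40]
Total comparisons: 10

The merged array is [3, 4, 5, 7, 10, 17, 28, 29, 30, 37, 40], requiring 10 comparisons. The merge step runs in O(n) time where n is the total number of elements.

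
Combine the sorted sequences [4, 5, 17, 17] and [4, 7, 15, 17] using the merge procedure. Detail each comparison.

Merging process:

Compare 4 vs 4: take 4 from left. Merged: [4]
Compare 5 vs 4: take 4 from right. Merged: [4, 4]
Compare 5 vs 7: take 5 from left. Merged: [4, 4, 5]
Compare 17 vs 7: take 7 from right. Merged: [4, 4, 5, 7]
Compare 17 vs 15: take 15 from right. Merged: [4, 4, 5, 7, 15]
Compare 17 vs 17: take 17 from left. Merged: [4, 4, 5, 7, 15, 17]
Compare 17 vs 17: take 17 from left. Merged: [4, 4, 5, 7, 15, 17, 17]
Append remaining from right: [17]. Merged: [4, 4, 5, 7, 15, 17, 17, 17]

Final merged array: [4, 4, 5, 7, 15, 17, 17, 17]
Total comparisons: 7

The merged array is [4, 4, 5, 7, 15, 17, 17, 17], requiring 7 comparisons. The merge step runs in O(n) time where n is the total number of elements.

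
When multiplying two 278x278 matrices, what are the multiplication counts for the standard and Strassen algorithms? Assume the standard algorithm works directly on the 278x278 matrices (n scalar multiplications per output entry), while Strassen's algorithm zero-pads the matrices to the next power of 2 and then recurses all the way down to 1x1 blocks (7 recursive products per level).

Matrix multiplication for 278x278 matrices:

Strassen's algorithm requires power-of-2 dimensions. Pad 278x278 to 512x512 (next power of 2).

Standard algorithm: 278^3 = 21484952 multiplications
Strassen's algorithm: 7^(log2(512)) = 7^9 = 40353607 multiplications
Difference: 21484952 - 40353607 = -18868655 (Strassen uses MORE here due to padding overhead — for small or just-over-power-of-2 n, padding can outweigh the per-level savings)

Standard: 21484952 multiplications (278^3). Strassen: 40353607 multiplications (7^9, after padding to 512x512). Strassen reduces 8 recursive multiplications to 7 at each level.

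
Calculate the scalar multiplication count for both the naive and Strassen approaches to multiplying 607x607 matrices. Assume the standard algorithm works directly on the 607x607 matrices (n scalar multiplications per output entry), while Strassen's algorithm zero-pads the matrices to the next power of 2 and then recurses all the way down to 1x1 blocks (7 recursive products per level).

Matrix multiplication for 607x607 matrices:

Strassen's algorithm requires power-of-2 dimensions. Pad 607x607 to 1024x1024 (next power of 2).

Standard algorithm: 607^3 = 223648543 multiplications
Strassen's algorithm: 7^(log2(1024)) = 7^10 = 282475249 multiplications
Difference: 223648543 - 282475249 = -58826706 (Strassen uses MORE here due to padding overhead — for small or just-over-power-of-2 n, padding can outweigh the per-level savings)

Standard: 223648543 multiplications (607^3). Strassen: 282475249 multiplications (7^10, after padding to 1024x1024). Strassen reduces 8 recursive multiplications to 7 at each level.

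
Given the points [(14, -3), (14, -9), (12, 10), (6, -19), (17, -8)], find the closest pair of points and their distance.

Computing all pairwise distances among 5 points:

d((14, -3), (14, -9)) = 6.0
d((14, -3), (12, 10)) = 13.1529
d((14, -3), (6, -19)) = 17.8885
d((14, -3), (17, -8)) = 5.831
d((14, -9), (12, 10)) = 19.105
d((14, -9), (6, -19)) = 12.8062
d((14, -9), (17, -8)) = 3.1623 <-- minimum
d((12, 10), (6, -19)) = 29.6142
d((12, 10), (17, -8)) = 18.6815
d((6, -19), (17, -8)) = 15.5563

Closest pair: (14, -9) and (17, -8) with distance 3.1623

The closest pair is (14, -9) and (17, -8) with Euclidean distance 3.1623. For 5 points, brute-force pairwise comparison is shown above. For large n, the divide-and-conquer algorithm (sort by x, recurse on halves, check the dividing strip) achieves O(n log n).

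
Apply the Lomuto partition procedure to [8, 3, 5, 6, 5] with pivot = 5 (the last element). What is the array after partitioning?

Lomuto partition with pivot = 5:

Initial array: [8, 3, 5, 6, 5]

arr[0]=8 > 5: no swap
arr[1]=3 <= 5: swap with position 0, array becomes [3, 8, 5, 6, 5]
arr[2]=5 <= 5: swap with position 1, array becomes [3, 5, 8, 6, 5]
arr[3]=6 > 5: no swap

Place pivot at position 2: [3, 5, 5, 6, 8]
Pivot position: 2

After partitioning with pivot 5, the array becomes [3, 5, 5, 6, 8]. The pivot is placed at index 2. All elements to the left of the pivot are <= 5, and all elements to the right are > 5.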